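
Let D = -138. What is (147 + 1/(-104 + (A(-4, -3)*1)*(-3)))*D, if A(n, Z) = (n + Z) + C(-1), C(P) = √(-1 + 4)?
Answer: -69595539/3431 - 207*√3/3431 ≈ -20284.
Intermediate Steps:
C(P) = √3
A(n, Z) = Z + n + √3 (A(n, Z) = (n + Z) + √3 = (Z + n) + √3 = Z + n + √3)
(147 + 1/(-104 + (A(-4, -3)*1)*(-3)))*D = (147 + 1/(-104 + ((-3 - 4 + √3)*1)*(-3)))*(-138) = (147 + 1/(-104 + ((-7 + √3)*1)*(-3)))*(-138) = (147 + 1/(-104 + (-7 + √3)*(-3)))*(-138) = (147 + 1/(-104 + (21 - 3*√3)))*(-138) = (147 + 1/(-83 - 3*√3))*(-138) = -20286 - 138/(-83 - 3*√3)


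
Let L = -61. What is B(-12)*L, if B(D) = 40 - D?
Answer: -3172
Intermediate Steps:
B(-12)*L = (40 - 1*(-12))*(-61) = (40 + 12)*(-61) = 52*(-61) = -3172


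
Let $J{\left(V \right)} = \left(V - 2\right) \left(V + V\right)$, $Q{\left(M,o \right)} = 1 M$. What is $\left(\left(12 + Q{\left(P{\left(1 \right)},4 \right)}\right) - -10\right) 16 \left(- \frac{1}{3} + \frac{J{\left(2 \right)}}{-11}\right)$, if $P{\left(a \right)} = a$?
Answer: $- \frac{368}{3} \approx -122.67$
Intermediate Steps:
$Q{\left(M,o \right)} = M$
$J{\left(V \right)} = 2 V \left(-2 + V\right)$ ($J{\left(V \right)} = \left(-2 + V\right) 2 V = 2 V \left(-2 + V\right)$)
$\left(\left(12 + Q{\left(P{\left(1 \right)},4 \right)}\right) - -10\right) 16 \left(- \frac{1}{3} + \frac{J{\left(2 \right)}}{-11}\right) = \left(\left(12 + 1\right) - -10\right) 16 \left(- \frac{1}{3} + \frac{2 \cdot 2 \left(-2 + 2\right)}{-11}\right) = \left(13 + 10\right) 16 \left(\left(-1\right) \frac{1}{3} + 2 \cdot 2 \cdot 0 \left(- \frac{1}{11}\right)\right) = 23 \cdot 16 \left(- \frac{1}{3} + 0 \left(- \frac{1}{11}\right)\right) = 368 \left(- \frac{1}{3} + 0\right) = 368 \left(- \frac{1}{3}\right) = - \frac{368}{3}$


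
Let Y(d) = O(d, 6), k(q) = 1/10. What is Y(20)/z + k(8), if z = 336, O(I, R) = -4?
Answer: 37/420 ≈ 0.088095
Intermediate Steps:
k(q) = ⅒
Y(d) = -4
Y(20)/z + k(8) = -4/336 + ⅒ = -4*1/336 + ⅒ = -1/84 + ⅒ = 37/420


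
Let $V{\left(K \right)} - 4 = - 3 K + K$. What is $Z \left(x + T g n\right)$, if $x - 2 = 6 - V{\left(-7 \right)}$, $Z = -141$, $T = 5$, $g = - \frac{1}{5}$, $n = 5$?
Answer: $2115$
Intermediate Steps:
$V{\left(K \right)} = 4 - 2 K$ ($V{\left(K \right)} = 4 + \left(- 3 K + K\right) = 4 - 2 K$)
$g = - \frac{1}{5}$ ($g = \left(-1\right) \frac{1}{5} = - \frac{1}{5} \approx -0.2$)
$x = -10$ ($x = 2 + \left(6 - \left(4 - -14\right)\right) = 2 + \left(6 - \left(4 + 14\right)\right) = 2 + \left(6 - 18\right) = 2 - 12 = -10$)
$Z \left(x + T g n\right) = - 141 \left(-10 + 5 \left(- \frac{1}{5}\right) 5\right) = - 141 \left(-10 - 5\right) = \left(-141\right) \left(-15\right) = 2115$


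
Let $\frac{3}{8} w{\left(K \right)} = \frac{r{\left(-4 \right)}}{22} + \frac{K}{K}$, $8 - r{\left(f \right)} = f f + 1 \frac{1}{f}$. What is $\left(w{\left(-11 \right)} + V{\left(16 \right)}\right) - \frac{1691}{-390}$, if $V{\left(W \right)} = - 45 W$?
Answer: $- \frac{3062789}{4290} \approx -713.94$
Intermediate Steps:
$r{\left(f \right)} = 8 - \frac{1}{f} - f^{2}$ ($r{\left(f \right)} = 8 - \left(f f + 1 \frac{1}{f}\right) = 8 - \left(f^{2} + \frac{1}{f}\right) = 8 - \left(\frac{1}{f} + f^{2}\right) = 8 - \frac{1}{f} - f^{2}$)
$w{\left(K \right)} = \frac{19}{11}$ ($w{\left(K \right)} = \frac{8 \left(\frac{8 - \frac{1}{-4} - \left(-4\right)^{2}}{22} + \frac{K}{K}\right)}{3} = \frac{8 \left(\left(8 - - \frac{1}{4} - 16\right) \frac{1}{22} + 1\right)}{3} = \frac{8 \left(\left(8 + \frac{1}{4} - 16\right) \frac{1}{22} + 1\right)}{3} = \frac{8 \left(\left(- \frac{31}{4}\right) \frac{1}{22} + 1\right)}{3} = \frac{8 \left(- \frac{31}{88} + 1\right)}{3} = \frac{8}{3} \cdot \frac{57}{88} = \frac{19}{11}$)
$\left(w{\left(-11 \right)} + V{\left(16 \right)}\right) - \frac{1691}{-390} = \left(\frac{19}{11} - 720\right) - \frac{1691}{-390} = \left(\frac{19}{11} - 720\right) - - \frac{1691}{390} = - \frac{7901}{11} + \frac{1691}{390} = - \frac{3062789}{4290}$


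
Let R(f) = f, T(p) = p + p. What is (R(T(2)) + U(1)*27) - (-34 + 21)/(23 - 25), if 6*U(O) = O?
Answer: 2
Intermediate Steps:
T(p) = 2*p
U(O) = O/6
(R(T(2)) + U(1)*27) - (-34 + 21)/(23 - 25) = (2*2 + ((1/6)*1)*27) - (-34 + 21)/(23 - 25) = (4 + (1/6)*27) - (-13)/(-2) = (4 + 9/2) - (-13)*(-1)/2 = 17/2 - 1*13/2 = 17/2 - 13/2 = 2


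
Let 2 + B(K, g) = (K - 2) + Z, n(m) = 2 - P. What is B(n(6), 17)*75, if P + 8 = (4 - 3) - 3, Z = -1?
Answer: 525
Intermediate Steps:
P = -10 (P = -8 + ((4 - 3) - 3) = -8 + (1 - 3) = -8 - 2 = -10)
n(m) = 12 (n(m) = 2 - 1*(-10) = 2 + 10 = 12)
B(K, g) = -5 + K (B(K, g) = -2 + ((K - 2) - 1) = -2 + ((-2 + K) - 1) = -2 + (-3 + K) = -5 + K)
B(n(6), 17)*75 = (-5 + 12)*75 = 7*75 = 525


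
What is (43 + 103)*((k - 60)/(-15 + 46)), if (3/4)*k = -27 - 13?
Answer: -49640/93 ≈ -533.76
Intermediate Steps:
k = -160/3 (k = 4*(-27 - 13)/3 = (4/3)*(-40) = -160/3 ≈ -53.333)
(43 + 103)*((k - 60)/(-15 + 46)) = (43 + 103)*((-160/3 - 60)/(-15 + 46)) = 146*(-340/3/31) = 146*(-340/3*1/31) = 146*(-340/93) = -49640/93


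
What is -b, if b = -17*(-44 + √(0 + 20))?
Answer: -748 + 34*√5 ≈ -671.97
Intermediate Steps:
b = 748 - 34*√5 (b = -17*(-44 + √20) = -17*(-44 + 2*√5) = 748 - 34*√5 ≈ 671.97)
-b = -(748 - 34*√5) = -748 + 34*√5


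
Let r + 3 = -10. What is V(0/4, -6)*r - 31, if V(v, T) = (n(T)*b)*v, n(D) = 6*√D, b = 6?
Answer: -31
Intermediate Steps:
r = -13 (r = -3 - 10 = -13)
V(v, T) = 36*v*√T (V(v, T) = ((6*√T)*6)*v = (36*√T)*v = 36*v*√T)
V(0/4, -6)*r - 31 = (36*(0/4)*√(-6))*(-13) - 31 = (36*(0*(¼))*(I*√6))*(-13) - 31 = (36*0*(I*√6))*(-13) - 31 = 0*(-13) - 31 = 0 - 31 = -31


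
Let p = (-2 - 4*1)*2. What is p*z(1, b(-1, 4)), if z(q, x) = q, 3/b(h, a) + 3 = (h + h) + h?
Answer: -12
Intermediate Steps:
b(h, a) = 3/(-3 + 3*h) (b(h, a) = 3/(-3 + ((h + h) + h)) = 3/(-3 + (2*h + h)) = 3/(-3 + 3*h))
p = -12 (p = (-2 - 4)*2 = -6*2 = -12)
p*z(1, b(-1, 4)) = -12*1 = -12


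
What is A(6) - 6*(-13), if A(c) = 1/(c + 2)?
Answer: 625/8 ≈ 78.125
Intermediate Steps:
A(c) = 1/(2 + c)
A(6) - 6*(-13) = 1/(2 + 6) - 6*(-13) = 1/8 + 78 = ⅛ + 78 = 625/8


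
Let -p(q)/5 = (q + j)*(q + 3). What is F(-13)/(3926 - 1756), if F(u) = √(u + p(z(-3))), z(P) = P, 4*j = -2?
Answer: I*√13/2170 ≈ 0.0016615*I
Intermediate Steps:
j = -½ (j = (¼)*(-2) = -½ ≈ -0.50000)
p(q) = -5*(3 + q)*(-½ + q) (p(q) = -5*(q - ½)*(q + 3) = -5*(-½ + q)*(3 + q) = -5*(3 + q)*(-½ + q))
F(u) = √u (F(u) = √(u + (15/2 - 5*(-3)² - 25/2*(-3))) = √(u + (15/2 - 5*9 + 75/2)) = √(u + (15/2 - 45 + 75/2)) = √(u + 0) = √u)
F(-13)/(3926 - 1756) = √(-13)/(3926 - 1756) = (I*√13)/2170 = (I*√13)*(1/2170) = I*√13/2170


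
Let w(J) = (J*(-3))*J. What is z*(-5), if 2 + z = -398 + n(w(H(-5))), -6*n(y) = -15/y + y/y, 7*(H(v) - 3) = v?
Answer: 1024835/512 ≈ 2001.6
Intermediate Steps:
H(v) = 3 + v/7
w(J) = -3*J² (w(J) = (-3*J)*J = -3*J²)
n(y) = -⅙ + 5/(2*y) (n(y) = -(-15/y + y/y)/6 = -(-15/y + 1)/6 = -(1 - 15/y)/6 = -⅙ + 5/(2*y))
z = -204967/512 (z = -2 + (-398 + (15 - (-3)*(3 + (⅐)*(-5))²)/(6*((-3*(3 + (⅐)*(-5))²)))) = -2 + (-398 + (15 - (-3)*(3 - 5/7)²)/(6*((-3*(3 - 5/7)²)))) = -2 + (-398 + (15 - (-3)*(16/7)²)/(6*((-3*(16/7)²)))) = -2 + (-398 + (15 - (-3)*256/49)/(6*((-3*256/49)))) = -2 + (-398 + (15 - 1*(-768/49))/(6*(-768/49))) = -2 + (-398 + (⅙)*(-49/768)*(15 + 768/49)) = -2 + (-398 + (⅙)*(-49/768)*(1503/49)) = -2 + (-398 - 167/512) = -2 - 203943/512 = -204967/512 ≈ -400.33)
z*(-5) = -204967/512*(-5) = 1024835/512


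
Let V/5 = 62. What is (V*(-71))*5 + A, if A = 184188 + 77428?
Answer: 151566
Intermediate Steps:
V = 310 (V = 5*62 = 310)
A = 261616
(V*(-71))*5 + A = (310*(-71))*5 + 261616 = -22010*5 + 261616 = -110050 + 261616 = 151566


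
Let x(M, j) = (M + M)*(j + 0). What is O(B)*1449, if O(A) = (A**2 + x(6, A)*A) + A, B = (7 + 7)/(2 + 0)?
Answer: 933156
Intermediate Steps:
x(M, j) = 2*M*j (x(M, j) = (2*M)*j = 2*M*j)
B = 7 (B = 14/2 = 14*(1/2) = 7)
O(A) = A + 13*A**2 (O(A) = (A**2 + (2*6*A)*A) + A = (A**2 + (12*A)*A) + A = (A**2 + 12*A**2) + A = 13*A**2 + A = A + 13*A**2)
O(B)*1449 = (7*(1 + 13*7))*1449 = (7*(1 + 91))*1449 = (7*92)*1449 = 644*1449 = 933156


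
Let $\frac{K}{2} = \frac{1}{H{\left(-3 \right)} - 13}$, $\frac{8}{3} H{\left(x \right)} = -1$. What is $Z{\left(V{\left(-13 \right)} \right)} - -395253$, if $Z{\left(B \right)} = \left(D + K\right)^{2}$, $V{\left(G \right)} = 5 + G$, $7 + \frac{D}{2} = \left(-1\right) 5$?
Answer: $\frac{4531928653}{11449} \approx 3.9584 \cdot 10^{5}$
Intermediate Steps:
$H{\left(x \right)} = - \frac{3}{8}$ ($H{\left(x \right)} = \frac{3}{8} \left(-1\right) = - \frac{3}{8}$)
$K = - \frac{16}{107}$ ($K = \frac{2}{- \frac{3}{8} - 13} = \frac{2}{- \frac{107}{8}} = 2 \left(- \frac{8}{107}\right) = - \frac{16}{107} \approx -0.14953$)
$D = -24$ ($D = -14 + 2 \left(\left(-1\right) 5\right) = -14 + 2 \left(-5\right) = -14 - 10 = -24$)
$Z{\left(B \right)} = \frac{6677056}{11449}$ ($Z{\left(B \right)} = \left(-24 - \frac{16}{107}\right)^{2} = \left(- \frac{2584}{107}\right)^{2} = \frac{6677056}{11449}$)
$Z{\left(V{\left(-13 \right)} \right)} - -395253 = \frac{6677056}{11449} - -395253 = \frac{6677056}{11449} + 395253 = \frac{4531928653}{11449}$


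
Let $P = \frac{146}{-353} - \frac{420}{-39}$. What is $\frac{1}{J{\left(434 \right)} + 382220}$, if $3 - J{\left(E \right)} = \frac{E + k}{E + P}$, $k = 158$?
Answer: $\frac{509787}{194851637329} \approx 2.6163 \cdot 10^{-6}$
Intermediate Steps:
$P = \frac{47522}{4589}$ ($P = 146 \left(- \frac{1}{353}\right) - - \frac{140}{13} = - \frac{146}{353} + \frac{140}{13} = \frac{47522}{4589} \approx 10.356$)
$J{\left(E \right)} = 3 - \frac{158 + E}{\frac{47522}{4589} + E}$ ($J{\left(E \right)} = 3 - \frac{E + 158}{E + \frac{47522}{4589}} = 3 - \frac{158 + E}{\frac{47522}{4589} + E}$)
$\frac{1}{J{\left(434 \right)} + 382220} = \frac{1}{\frac{2 \left(-291248 + 4589 \cdot 434\right)}{47522 + 4589 \cdot 434} + 382220} = \frac{1}{\frac{2 \left(-291248 + 1991626\right)}{47522 + 1991626} + 382220} = \frac{1}{2 \cdot \frac{1}{2039148} \cdot 1700378 + 382220} = \frac{1}{\frac{850189}{509787} + 382220} = \frac{1}{\frac{194851637329}{509787}} = \frac{509787}{194851637329}$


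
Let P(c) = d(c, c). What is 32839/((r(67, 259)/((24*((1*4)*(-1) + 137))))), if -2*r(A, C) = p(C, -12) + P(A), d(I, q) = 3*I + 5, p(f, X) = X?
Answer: -104822088/97 ≈ -1.0806e+6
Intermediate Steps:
d(I, q) = 5 + 3*I
P(c) = 5 + 3*c
r(A, C) = 7/2 - 3*A/2 (r(A, C) = -(-12 + (5 + 3*A))/2 = -(-7 + 3*A)/2 = 7/2 - 3*A/2)
32839/((r(67, 259)/((24*((1*4)*(-1) + 137))))) = 32839/(((7/2 - 3/2*67)/((24*((1*4)*(-1) + 137))))) = 32839/(((7/2 - 201/2)/((24*(4*(-1) + 137))))) = 32839/((-97*1/(24*(-4 + 137)))) = 32839/((-97/(24*133))) = 32839/((-97/3192)) = 32839/((-97*1/3192)) = 32839/(-97/3192) = 32839*(-3192/97) = -104822088/97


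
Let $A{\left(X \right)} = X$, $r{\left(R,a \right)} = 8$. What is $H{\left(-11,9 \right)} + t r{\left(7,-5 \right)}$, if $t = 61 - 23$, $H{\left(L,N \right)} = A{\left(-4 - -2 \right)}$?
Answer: $302$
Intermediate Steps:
$H{\left(L,N \right)} = -2$ ($H{\left(L,N \right)} = -4 - -2 = -4 + 2 = -2$)
$t = 38$ ($t = 61 - 23 = 38$)
$H{\left(-11,9 \right)} + t r{\left(7,-5 \right)} = -2 + 38 \cdot 8 = -2 + 304 = 302$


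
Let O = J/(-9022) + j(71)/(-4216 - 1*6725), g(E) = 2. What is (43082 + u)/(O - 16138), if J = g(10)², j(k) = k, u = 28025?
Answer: -3509475390057/796488927601 ≈ -4.4062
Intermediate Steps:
J = 4 (J = 2² = 4)
O = -342163/49354851 (O = 4/(-9022) + 71/(-4216 - 1*6725) = 4*(-1/9022) + 71/(-4216 - 6725) = -2/4511 + 71/(-10941) = -2/4511 + 71*(-1/10941) = -2/4511 - 71/10941 = -342163/49354851 ≈ -0.0069327)
(43082 + u)/(O - 16138) = (43082 + 28025)/(-342163/49354851 - 16138) = 71107/(-796488927601/49354851) = 71107*(-49354851/796488927601) = -3509475390057/796488927601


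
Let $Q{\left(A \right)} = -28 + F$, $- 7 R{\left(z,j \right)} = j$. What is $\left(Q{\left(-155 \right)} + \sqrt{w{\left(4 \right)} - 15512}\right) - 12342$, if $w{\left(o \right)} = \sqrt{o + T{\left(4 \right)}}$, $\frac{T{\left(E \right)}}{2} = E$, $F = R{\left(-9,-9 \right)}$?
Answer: $- \frac{86581}{7} + i \sqrt{15512 - 2 \sqrt{3}} \approx -12369.0 + 124.53 i$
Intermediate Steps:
$R{\left(z,j \right)} = - \frac{j}{7}$
$F = \frac{9}{7}$ ($F = \left(- \frac{1}{7}\right) \left(-9\right) = \frac{9}{7} \approx 1.2857$)
$Q{\left(A \right)} = - \frac{187}{7}$ ($Q{\left(A \right)} = -28 + \frac{9}{7} = - \frac{187}{7}$)
$T{\left(E \right)} = 2 E$
$w{\left(o \right)} = \sqrt{8 + o}$ ($w{\left(o \right)} = \sqrt{o + 2 \cdot 4} = \sqrt{o + 8} = \sqrt{8 + o}$)
$\left(Q{\left(-155 \right)} + \sqrt{w{\left(4 \right)} - 15512}\right) - 12342 = \left(- \frac{187}{7} + \sqrt{\sqrt{8 + 4} - 15512}\right) - 12342 = \left(- \frac{187}{7} + \sqrt{\sqrt{12} - 15512}\right) - 12342 = \left(- \frac{187}{7} + \sqrt{2 \sqrt{3} - 15512}\right) - 12342 = \left(- \frac{187}{7} + \sqrt{-15512 + 2 \sqrt{3}}\right) - 12342 = - \frac{86581}{7} + \sqrt{-15512 + 2 \sqrt{3}}$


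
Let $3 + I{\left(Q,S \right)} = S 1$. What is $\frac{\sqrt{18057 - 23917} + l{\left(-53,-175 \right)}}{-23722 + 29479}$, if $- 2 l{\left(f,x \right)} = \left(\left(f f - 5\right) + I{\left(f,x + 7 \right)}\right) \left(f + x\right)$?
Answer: $\frac{5266}{101} + \frac{2 i \sqrt{1465}}{5757} \approx 52.139 + 0.013297 i$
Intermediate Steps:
$I{\left(Q,S \right)} = -3 + S$ ($I{\left(Q,S \right)} = -3 + S 1 = -3 + S$)
$l{\left(f,x \right)} = - \frac{\left(f + x\right) \left(-1 + x + f^{2}\right)}{2}$ ($l{\left(f,x \right)} = - \frac{\left(\left(f f - 5\right) + \left(-3 + \left(x + 7\right)\right)\right) \left(f + x\right)}{2} = - \frac{\left(\left(f^{2} - 5\right) + \left(-3 + \left(7 + x\right)\right)\right) \left(f + x\right)}{2} = - \frac{\left(\left(-5 + f^{2}\right) + \left(4 + x\right)\right) \left(f + x\right)}{2} = - \frac{\left(-1 + x + f^{2}\right) \left(f + x\right)}{2} = - \frac{\left(f + x\right) \left(-1 + x + f^{2}\right)}{2}$)
$\frac{\sqrt{18057 - 23917} + l{\left(-53,-175 \right)}}{-23722 + 29479} = \frac{\sqrt{18057 - 23917} - \left(114 - \frac{491575}{2} - \frac{148877}{2} + \frac{9275}{2} + \frac{30625}{2}\right)}{-23722 + 29479} = \frac{\sqrt{-5860} - \left(- \frac{108749}{2} - \frac{491575}{2}\right)}{5757} = \left(2 i \sqrt{1465} - -300162\right) \frac{1}{5757} = \left(2 i \sqrt{1465} + 300162\right) \frac{1}{5757} = \left(300162 + 2 i \sqrt{1465}\right) \frac{1}{5757} = \frac{5266}{101} + \frac{2 i \sqrt{1465}}{5757}$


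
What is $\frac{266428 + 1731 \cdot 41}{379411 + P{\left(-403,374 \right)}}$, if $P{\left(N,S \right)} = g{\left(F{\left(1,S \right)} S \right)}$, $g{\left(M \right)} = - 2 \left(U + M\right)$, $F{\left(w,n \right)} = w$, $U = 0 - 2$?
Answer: $\frac{337399}{378667} \approx 0.89102$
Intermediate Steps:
$U = -2$ ($U = 0 - 2 = -2$)
$g{\left(M \right)} = 4 - 2 M$ ($g{\left(M \right)} = - 2 \left(-2 + M\right) = 4 - 2 M$)
$P{\left(N,S \right)} = 4 - 2 S$ ($P{\left(N,S \right)} = 4 - 2 \cdot 1 S = 4 - 2 S$)
$\frac{266428 + 1731 \cdot 41}{379411 + P{\left(-403,374 \right)}} = \frac{266428 + 1731 \cdot 41}{379411 + \left(4 - 748\right)} = \frac{266428 + 70971}{379411 + \left(4 - 748\right)} = \frac{337399}{379411 - 744} = \frac{337399}{378667}$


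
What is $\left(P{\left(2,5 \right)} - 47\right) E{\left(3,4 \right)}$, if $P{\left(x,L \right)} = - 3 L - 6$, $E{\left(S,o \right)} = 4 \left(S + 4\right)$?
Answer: $-1904$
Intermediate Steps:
$E{\left(S,o \right)} = 16 + 4 S$ ($E{\left(S,o \right)} = 4 \left(4 + S\right) = 16 + 4 S$)
$P{\left(x,L \right)} = -6 - 3 L$
$\left(P{\left(2,5 \right)} - 47\right) E{\left(3,4 \right)} = \left(\left(-6 - 15\right) - 47\right) \left(16 + 4 \cdot 3\right) = \left(\left(-6 - 15\right) - 47\right) \left(16 + 12\right) = \left(-21 - 47\right) 28 = \left(-68\right) 28 = -1904$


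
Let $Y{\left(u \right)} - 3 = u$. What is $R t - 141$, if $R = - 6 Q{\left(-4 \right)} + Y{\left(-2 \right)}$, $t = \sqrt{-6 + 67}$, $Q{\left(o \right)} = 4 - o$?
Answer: $-141 - 47 \sqrt{61} \approx -508.08$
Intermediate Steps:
$t = \sqrt{61} \approx 7.8102$
$Y{\left(u \right)} = 3 + u$
$R = -47$ ($R = - 6 \left(4 - -4\right) + \left(3 - 2\right) = - 6 \left(4 + 4\right) + 1 = \left(-6\right) 8 + 1 = -48 + 1 = -47$)
$R t - 141 = - 47 \sqrt{61} - 141 = -141 - 47 \sqrt{61}$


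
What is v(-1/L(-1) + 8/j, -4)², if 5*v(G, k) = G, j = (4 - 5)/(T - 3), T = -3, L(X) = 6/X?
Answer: 83521/900 ≈ 92.801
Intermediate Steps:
j = ⅙ (j = (4 - 5)/(-3 - 3) = -1/(-6) = -1*(-⅙) = ⅙ ≈ 0.16667)
v(G, k) = G/5
v(-1/L(-1) + 8/j, -4)² = ((-1/(6/(-1)) + 8/(⅙))/5)² = ((-1/(6*(-1)) + 8*6)/5)² = ((-1/(-6) + 48)/5)² = ((-1*(-⅙) + 48)/5)² = ((⅙ + 48)/5)² = ((⅕)*(289/6))² = (289/30)² = 83521/900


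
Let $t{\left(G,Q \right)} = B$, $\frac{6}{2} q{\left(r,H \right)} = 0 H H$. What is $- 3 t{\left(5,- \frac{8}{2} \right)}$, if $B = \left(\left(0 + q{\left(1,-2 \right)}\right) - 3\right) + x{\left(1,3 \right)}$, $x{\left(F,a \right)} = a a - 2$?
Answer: $-12$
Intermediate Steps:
$q{\left(r,H \right)} = 0$ ($q{\left(r,H \right)} = \frac{0 H H}{3} = \frac{0 H}{3} = \frac{1}{3} \cdot 0 = 0$)
$x{\left(F,a \right)} = -2 + a^{2}$ ($x{\left(F,a \right)} = a^{2} - 2 = -2 + a^{2}$)
$B = 4$ ($B = \left(\left(0 + 0\right) - 3\right) - \left(2 - 3^{2}\right) = \left(0 - 3\right) + \left(-2 + 9\right) = -3 + 7 = 4$)
$t{\left(G,Q \right)} = 4$
$- 3 t{\left(5,- \frac{8}{2} \right)} = \left(-3\right) 4 = -12$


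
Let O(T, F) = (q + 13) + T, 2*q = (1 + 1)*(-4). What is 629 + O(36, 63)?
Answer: 674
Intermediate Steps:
q = -4 (q = ((1 + 1)*(-4))/2 = (2*(-4))/2 = (1/2)*(-8) = -4)
O(T, F) = 9 + T (O(T, F) = (-4 + 13) + T = 9 + T)
629 + O(36, 63) = 629 + (9 + 36) = 629 + 45 = 674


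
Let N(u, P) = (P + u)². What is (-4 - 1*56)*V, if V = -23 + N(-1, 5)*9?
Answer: -7260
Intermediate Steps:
V = 121 (V = -23 + (5 - 1)²*9 = -23 + 4²*9 = -23 + 16*9 = -23 + 144 = 121)
(-4 - 1*56)*V = (-4 - 1*56)*121 = (-4 - 56)*121 = -60*121 = -7260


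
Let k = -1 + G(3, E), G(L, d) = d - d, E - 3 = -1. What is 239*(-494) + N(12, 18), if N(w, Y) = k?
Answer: -118067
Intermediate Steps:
E = 2 (E = 3 - 1 = 2)
G(L, d) = 0
k = -1 (k = -1 + 0 = -1)
N(w, Y) = -1
239*(-494) + N(12, 18) = 239*(-494) - 1 = -118066 - 1 = -118067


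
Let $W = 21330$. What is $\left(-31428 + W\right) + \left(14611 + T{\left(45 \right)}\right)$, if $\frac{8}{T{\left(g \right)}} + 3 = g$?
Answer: $\frac{94777}{21} \approx 4513.2$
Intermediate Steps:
$T{\left(g \right)} = \frac{8}{-3 + g}$
$\left(-31428 + W\right) + \left(14611 + T{\left(45 \right)}\right) = \left(-31428 + 21330\right) + \left(14611 + \frac{8}{-3 + 45}\right) = -10098 + \left(14611 + \frac{8}{42}\right) = -10098 + \left(14611 + 8 \cdot \frac{1}{42}\right) = -10098 + \left(14611 + \frac{4}{21}\right) = -10098 + \frac{306835}{21} = \frac{94777}{21}$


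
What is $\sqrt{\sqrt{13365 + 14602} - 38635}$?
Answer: $\sqrt{-38635 + \sqrt{27967}} \approx 196.13 i$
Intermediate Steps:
$\sqrt{\sqrt{13365 + 14602} - 38635} = \sqrt{\sqrt{27967} - 38635} = \sqrt{-38635 + \sqrt{27967}}$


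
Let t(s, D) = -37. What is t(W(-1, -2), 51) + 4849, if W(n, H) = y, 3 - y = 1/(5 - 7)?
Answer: 4812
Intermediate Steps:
y = 7/2 (y = 3 - 1/(5 - 7) = 3 - 1/(-2) = 3 - 1*(-½) = 3 + ½ = 7/2 ≈ 3.5000)
W(n, H) = 7/2
t(W(-1, -2), 51) + 4849 = -37 + 4849 = 4812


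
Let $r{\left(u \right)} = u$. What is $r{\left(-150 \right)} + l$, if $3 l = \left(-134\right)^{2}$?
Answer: $\frac{17506}{3} \approx 5835.3$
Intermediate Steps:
$l = \frac{17956}{3}$ ($l = \frac{\left(-134\right)^{2}}{3} = \frac{1}{3} \cdot 17956 = \frac{17956}{3} \approx 5985.3$)
$r{\left(-150 \right)} + l = -150 + \frac{17956}{3} = \frac{17506}{3}$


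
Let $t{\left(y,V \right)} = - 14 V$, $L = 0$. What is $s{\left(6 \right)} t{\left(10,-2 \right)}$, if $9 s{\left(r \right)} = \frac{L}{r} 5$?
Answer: $0$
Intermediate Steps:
$s{\left(r \right)} = 0$ ($s{\left(r \right)} = \frac{\frac{0}{r} 5}{9} = \frac{0 \cdot 5}{9} = \frac{1}{9} \cdot 0 = 0$)
$s{\left(6 \right)} t{\left(10,-2 \right)} = 0 \left(\left(-14\right) \left(-2\right)\right) = 0 \cdot 28 = 0$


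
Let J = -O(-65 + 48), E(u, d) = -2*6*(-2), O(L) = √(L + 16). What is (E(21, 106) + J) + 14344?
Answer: 14368 - I ≈ 14368.0 - 1.0*I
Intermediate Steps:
O(L) = √(16 + L)
E(u, d) = 24 (E(u, d) = -12*(-2) = 24)
J = -I (J = -√(16 + (-65 + 48)) = -√(16 - 17) = -√(-1) = -I ≈ -1.0*I)
(E(21, 106) + J) + 14344 = (24 - I) + 14344 = 14368 - I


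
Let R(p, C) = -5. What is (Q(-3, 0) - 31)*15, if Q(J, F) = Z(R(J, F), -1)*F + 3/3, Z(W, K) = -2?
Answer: -450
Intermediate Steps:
Q(J, F) = 1 - 2*F (Q(J, F) = -2*F + 3/3 = -2*F + 3*(⅓) = -2*F + 1 = 1 - 2*F)
(Q(-3, 0) - 31)*15 = ((1 - 2*0) - 31)*15 = ((1 + 0) - 31)*15 = (1 - 31)*15 = -30*15 = -450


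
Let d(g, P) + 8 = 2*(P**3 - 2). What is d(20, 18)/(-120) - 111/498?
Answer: -40389/415 ≈ -97.323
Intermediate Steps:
d(g, P) = -12 + 2*P**3 (d(g, P) = -8 + 2*(P**3 - 2) = -8 + 2*(-2 + P**3) = -8 + (-4 + 2*P**3) = -12 + 2*P**3)
d(20, 18)/(-120) - 111/498 = (-12 + 2*18**3)/(-120) - 111/498 = (-12 + 2*5832)*(-1/120) - 111*1/498 = (-12 + 11664)*(-1/120) - 37/166 = 11652*(-1/120) - 37/166 = -971/10 - 37/166 = -40389/415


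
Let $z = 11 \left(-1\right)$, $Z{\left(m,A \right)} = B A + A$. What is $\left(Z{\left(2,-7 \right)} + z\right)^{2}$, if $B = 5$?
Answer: $2809$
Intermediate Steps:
$Z{\left(m,A \right)} = 6 A$ ($Z{\left(m,A \right)} = 5 A + A = 6 A$)
$z = -11$
$\left(Z{\left(2,-7 \right)} + z\right)^{2} = \left(6 \left(-7\right) - 11\right)^{2} = \left(-42 - 11\right)^{2} = \left(-53\right)^{2} = 2809$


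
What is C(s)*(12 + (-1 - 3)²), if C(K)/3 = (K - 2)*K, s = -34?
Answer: 102816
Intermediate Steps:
C(K) = 3*K*(-2 + K) (C(K) = 3*((K - 2)*K) = 3*((-2 + K)*K) = 3*(K*(-2 + K)) = 3*K*(-2 + K))
C(s)*(12 + (-1 - 3)²) = (3*(-34)*(-2 - 34))*(12 + (-1 - 3)²) = (3*(-34)*(-36))*(12 + (-4)²) = 3672*(12 + 16) = 3672*28 = 102816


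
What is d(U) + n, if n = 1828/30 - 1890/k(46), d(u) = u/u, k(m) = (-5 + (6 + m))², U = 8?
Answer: 2023811/33135 ≈ 61.078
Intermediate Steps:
k(m) = (1 + m)²
d(u) = 1
n = 1990676/33135 (n = 1828/30 - 1890/(1 + 46)² = 1828*(1/30) - 1890/(47²) = 914/15 - 1890/2209 = 1990676/33135 ≈ 60.078)
d(U) + n = 1 + 1990676/33135 = 2023811/33135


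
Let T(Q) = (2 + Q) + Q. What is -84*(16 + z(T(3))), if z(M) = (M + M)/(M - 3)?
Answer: -8064/5 ≈ -1612.8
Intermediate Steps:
T(Q) = 2 + 2*Q
z(M) = 2*M/(-3 + M) (z(M) = (2*M)/(-3 + M) = 2*M/(-3 + M))
-84*(16 + z(T(3))) = -84*(16 + 2*(2 + 2*3)/(-3 + (2 + 2*3))) = -84*(16 + 2*(2 + 6)/(-3 + (2 + 6))) = -84*(16 + 2*8/(-3 + 8)) = -84*(16 + 2*8/5) = -84*(16 + 2*8*(1/5)) = -84*(16 + 16/5) = -84*96/5 = -8064/5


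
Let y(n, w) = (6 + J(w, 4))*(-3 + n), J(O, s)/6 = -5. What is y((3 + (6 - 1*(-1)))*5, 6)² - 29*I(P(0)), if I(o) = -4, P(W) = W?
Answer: 1272500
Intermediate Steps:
J(O, s) = -30 (J(O, s) = 6*(-5) = -30)
y(n, w) = 72 - 24*n (y(n, w) = (6 - 30)*(-3 + n) = -24*(-3 + n) = 72 - 24*n)
y((3 + (6 - 1*(-1)))*5, 6)² - 29*I(P(0)) = (72 - 24*(3 + (6 - 1*(-1)))*5)² - 29*(-4) = (72 - 24*(3 + (6 + 1))*5)² + 116 = (72 - 24*(3 + 7)*5)² + 116 = (72 - 240*5)² + 116 = (72 - 24*50)² + 116 = (72 - 1200)² + 116 = (-1128)² + 116 = 1272384 + 116 = 1272500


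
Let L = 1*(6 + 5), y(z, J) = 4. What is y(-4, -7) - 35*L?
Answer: -381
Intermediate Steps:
L = 11 (L = 1*11 = 11)
y(-4, -7) - 35*L = 4 - 35*11 = 4 - 385 = -381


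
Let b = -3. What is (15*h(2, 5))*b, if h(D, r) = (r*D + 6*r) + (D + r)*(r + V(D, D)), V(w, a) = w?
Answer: -4005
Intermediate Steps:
h(D, r) = (D + r)² + 6*r + D*r (h(D, r) = (r*D + 6*r) + (D + r)*(r + D) = (D*r + 6*r) + (D + r)*(D + r) = (6*r + D*r) + (D + r)² = (D + r)² + 6*r + D*r)
(15*h(2, 5))*b = (15*(2² + 5² + 6*5 + 3*2*5))*(-3) = (15*(4 + 25 + 30 + 30))*(-3) = (15*89)*(-3) = 1335*(-3) = -4005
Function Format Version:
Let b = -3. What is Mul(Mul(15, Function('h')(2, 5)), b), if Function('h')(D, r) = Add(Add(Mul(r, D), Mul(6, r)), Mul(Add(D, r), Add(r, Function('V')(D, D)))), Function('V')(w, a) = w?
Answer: -4005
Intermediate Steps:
Function('h')(D, r) = Add(Pow(Add(D, r), 2), Mul(6, r), Mul(D, r)) (Function('h')(D, r) = Add(Add(Mul(r, D), Mul(6, r)), Mul(Add(D, r), Add(r, D))) = Add(Add(Mul(D, r), Mul(6, r)), Mul(Add(D, r), Add(D, r))) = Add(Add(Mul(6, r), Mul(D, r)), Pow(Add(D, r), 2)) = Add(Pow(Add(D, r), 2), Mul(6, r), Mul(D, r)))
Mul(Mul(15, Function('h')(2, 5)), b) = Mul(Mul(15, Add(Pow(2, 2), Pow(5, 2), Mul(6, 5), Mul(3, 2, 5))), -3) = Mul(Mul(15, Add(4, 25, 30, 30)), -3) = Mul(Mul(15, 89), -3) = Mul(1335, -3) = -4005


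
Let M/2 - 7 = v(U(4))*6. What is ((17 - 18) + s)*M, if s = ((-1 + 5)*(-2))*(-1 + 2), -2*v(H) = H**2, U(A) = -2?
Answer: 90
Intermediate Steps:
v(H) = -H**2/2
s = -8 (s = (4*(-2))*1 = -8*1 = -8)
M = -10 (M = 14 + 2*(-1/2*(-2)**2*6) = 14 + 2*(-1/2*4*6) = 14 + 2*(-2*6) = 14 + 2*(-12) = 14 - 24 = -10)
((17 - 18) + s)*M = ((17 - 18) - 8)*(-10) = (-1 - 8)*(-10) = -9*(-10) = 90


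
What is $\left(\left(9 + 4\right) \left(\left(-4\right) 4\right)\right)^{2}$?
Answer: $43264$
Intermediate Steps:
$\left(\left(9 + 4\right) \left(\left(-4\right) 4\right)\right)^{2} = \left(13 \left(-16\right)\right)^{2} = \left(-208\right)^{2} = 43264$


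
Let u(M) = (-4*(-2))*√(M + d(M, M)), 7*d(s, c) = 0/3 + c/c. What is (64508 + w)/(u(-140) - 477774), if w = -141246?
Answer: 5832817011/36315364277 + 153476*I*√6853/399469007047 ≈ 0.16062 + 3.1805e-5*I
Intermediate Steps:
d(s, c) = ⅐ (d(s, c) = (0/3 + c/c)/7 = (0*(⅓) + 1)/7 = (0 + 1)/7 = (⅐)*1 = ⅐)
u(M) = 8*√(⅐ + M) (u(M) = (-4*(-2))*√(M + ⅐) = 8*√(⅐ + M))
(64508 + w)/(u(-140) - 477774) = (64508 - 141246)/(8*√(7 + 49*(-140))/7 - 477774) = -76738/(8*√(7 - 6860)/7 - 477774) = -76738/(8*√(-6853)/7 - 477774) = -76738/(8*(I*√6853)/7 - 477774) = -76738/(8*I*√6853/7 - 477774) = -76738/(-477774 + 8*I*√6853/7)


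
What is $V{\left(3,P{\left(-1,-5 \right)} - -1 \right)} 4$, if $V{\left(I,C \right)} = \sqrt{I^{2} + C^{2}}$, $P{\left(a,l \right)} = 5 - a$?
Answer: $4 \sqrt{58} \approx 30.463$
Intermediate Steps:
$V{\left(I,C \right)} = \sqrt{C^{2} + I^{2}}$
$V{\left(3,P{\left(-1,-5 \right)} - -1 \right)} 4 = \sqrt{\left(\left(5 - -1\right) - -1\right)^{2} + 3^{2}} \cdot 4 = \sqrt{\left(\left(5 + 1\right) + 1\right)^{2} + 9} \cdot 4 = \sqrt{\left(6 + 1\right)^{2} + 9} \cdot 4 = \sqrt{7^{2} + 9} \cdot 4 = \sqrt{49 + 9} \cdot 4 = \sqrt{58} \cdot 4 = 4 \sqrt{58}$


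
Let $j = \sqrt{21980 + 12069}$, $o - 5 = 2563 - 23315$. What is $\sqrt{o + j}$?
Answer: $\sqrt{-20747 + \sqrt{34049}} \approx 143.4 i$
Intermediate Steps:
$o = -20747$ ($o = 5 + \left(2563 - 23315\right) = 5 - 20752 = -20747$)
$j = \sqrt{34049} \approx 184.52$
$\sqrt{o + j} = \sqrt{-20747 + \sqrt{34049}}$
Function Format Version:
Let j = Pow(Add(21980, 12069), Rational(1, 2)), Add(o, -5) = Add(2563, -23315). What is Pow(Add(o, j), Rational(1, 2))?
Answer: Pow(Add(-20747, Pow(34049, Rational(1, 2))), Rational(1, 2)) ≈ Mul(143.40, I)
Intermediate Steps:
o = -20747 (o = Add(5, Add(2563, -23315)) = Add(5, -20752) = -20747)
j = Pow(34049, Rational(1, 2)) ≈ 184.52
Pow(Add(o, j), Rational(1, 2)) = Pow(Add(-20747, Pow(34049, Rational(1, 2))), Rational(1, 2))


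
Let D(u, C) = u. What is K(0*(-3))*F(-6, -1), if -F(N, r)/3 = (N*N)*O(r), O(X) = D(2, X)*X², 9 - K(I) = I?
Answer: -1944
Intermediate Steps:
K(I) = 9 - I
O(X) = 2*X²
F(N, r) = -6*N²*r² (F(N, r) = -3*N*N*2*r² = -3*N²*2*r² = -6*N²*r²)
K(0*(-3))*F(-6, -1) = (9 - 0*(-3))*(-6*(-6)²*(-1)²) = (9 - 1*0)*(-6*36*1) = (9 + 0)*(-216) = 9*(-216) = -1944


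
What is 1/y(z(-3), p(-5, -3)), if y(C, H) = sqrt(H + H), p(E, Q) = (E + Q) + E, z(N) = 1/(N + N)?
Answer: -I*sqrt(26)/26 ≈ -0.19612*I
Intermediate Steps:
z(N) = 1/(2*N)
p(E, Q) = Q + 2*E
y(C, H) = sqrt(2)*sqrt(H) (y(C, H) = sqrt(2*H) = sqrt(2)*sqrt(H))
1/y(z(-3), p(-5, -3)) = 1/(sqrt(2)*sqrt(-3 + 2*(-5))) = 1/(sqrt(2)*sqrt(-3 - 10)) = 1/(sqrt(2)*sqrt(-13)) = 1/(sqrt(2)*(I*sqrt(13))) = 1/(I*sqrt(26)) = -I*sqrt(26)/26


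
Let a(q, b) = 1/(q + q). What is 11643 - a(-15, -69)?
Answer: 349291/30 ≈ 11643.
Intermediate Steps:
a(q, b) = 1/(2*q)
11643 - a(-15, -69) = 11643 - 1/(2*(-15)) = 11643 - (-1)/(2*15) = 11643 - 1*(-1/30) = 11643 + 1/30 = 349291/30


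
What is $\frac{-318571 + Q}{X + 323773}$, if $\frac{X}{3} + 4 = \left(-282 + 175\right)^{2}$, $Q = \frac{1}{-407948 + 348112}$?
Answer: $- \frac{19062014357}{21427750288} \approx -0.8896$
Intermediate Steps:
$Q = - \frac{1}{59836}$ ($Q = \frac{1}{-59836} = - \frac{1}{59836} \approx -1.6712 \cdot 10^{-5}$)
$X = 34335$ ($X = -12 + 3 \left(-282 + 175\right)^{2} = -12 + 3 \left(-107\right)^{2} = -12 + 3 \cdot 11449 = -12 + 34347 = 34335$)
$\frac{-318571 + Q}{X + 323773} = \frac{-318571 - \frac{1}{59836}}{34335 + 323773} = - \frac{19062014357}{59836 \cdot 358108} = \left(- \frac{19062014357}{59836}\right) \frac{1}{358108} = - \frac{19062014357}{21427750288}$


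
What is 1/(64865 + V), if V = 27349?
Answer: 1/92214 ≈ 1.0844e-5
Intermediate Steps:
1/(64865 + V) = 1/(64865 + 27349) = 1/92214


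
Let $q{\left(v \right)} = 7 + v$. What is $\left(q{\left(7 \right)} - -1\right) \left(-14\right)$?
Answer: $-210$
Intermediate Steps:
$\left(q{\left(7 \right)} - -1\right) \left(-14\right) = \left(\left(7 + 7\right) - -1\right) \left(-14\right) = \left(14 + 1\right) \left(-14\right) = 15 \left(-14\right) = -210$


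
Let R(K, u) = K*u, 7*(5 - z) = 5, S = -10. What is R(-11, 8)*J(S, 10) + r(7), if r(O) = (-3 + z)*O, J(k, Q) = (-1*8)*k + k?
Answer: -6151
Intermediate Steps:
z = 30/7 (z = 5 - ⅐*5 = 5 - 5/7 = 30/7 ≈ 4.2857)
J(k, Q) = -7*k (J(k, Q) = -8*k + k = -7*k)
r(O) = 9*O/7 (r(O) = (-3 + 30/7)*O = 9*O/7)
R(-11, 8)*J(S, 10) + r(7) = (-11*8)*(-7*(-10)) + (9/7)*7 = -88*70 + 9 = -6160 + 9 = -6151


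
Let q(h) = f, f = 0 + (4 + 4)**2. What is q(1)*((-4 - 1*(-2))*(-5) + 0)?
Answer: 640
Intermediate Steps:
f = 64 (f = 0 + 8**2 = 0 + 64 = 64)
q(h) = 64
q(1)*((-4 - 1*(-2))*(-5) + 0) = 64*((-4 - 1*(-2))*(-5) + 0) = 64*((-4 + 2)*(-5) + 0) = 64*(-2*(-5) + 0) = 64*(10 + 0) = 64*10 = 640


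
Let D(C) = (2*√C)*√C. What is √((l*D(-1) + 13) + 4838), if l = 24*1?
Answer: √4803 ≈ 69.304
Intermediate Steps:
D(C) = 2*C
l = 24
√((l*D(-1) + 13) + 4838) = √((24*(2*(-1)) + 13) + 4838) = √((24*(-2) + 13) + 4838) = √((-48 + 13) + 4838) = √(-35 + 4838) = √4803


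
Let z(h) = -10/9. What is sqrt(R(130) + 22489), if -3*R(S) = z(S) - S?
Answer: sqrt(1825149)/9 ≈ 150.11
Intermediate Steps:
z(h) = -10/9 (z(h) = -10*1/9 = -10/9)
R(S) = 10/27 + S/3 (R(S) = -(-10/9 - S)/3 = 10/27 + S/3)
sqrt(R(130) + 22489) = sqrt((10/27 + (1/3)*130) + 22489) = sqrt((10/27 + 130/3) + 22489) = sqrt(1180/27 + 22489) = sqrt(608383/27) = sqrt(1825149)/9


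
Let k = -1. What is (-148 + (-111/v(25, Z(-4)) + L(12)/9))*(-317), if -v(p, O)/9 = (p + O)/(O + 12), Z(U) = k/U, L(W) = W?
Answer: 4504253/101 ≈ 44597.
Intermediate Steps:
Z(U) = -1/U
v(p, O) = -9*(O + p)/(12 + O) (v(p, O) = -9*(p + O)/(O + 12) = -9*(O + p)/(12 + O))
(-148 + (-111/v(25, Z(-4)) + L(12)/9))*(-317) = (-148 + (-111*(12 - 1/(-4))/(9*(-(-1)/(-4) - 1*25)) + 12/9))*(-317) = (-148 + (-111*(12 - 1*(-1/4))/(9*(-(-1)*(-1)/4 - 25)) + 12*(1/9)))*(-317) = (-148 + (-111*(12 + 1/4)/(9*(-1*1/4 - 25)) + 4/3))*(-317) = (-148 + (-111*49/(36*(-1/4 - 25)) + 4/3))*(-317) = (-148 + (-111/(9*(4/49)*(-101/4)) + 4/3))*(-317) = (-148 + (-111/(-909/49) + 4/3))*(-317) = (-148 + (-111*(-49/909) + 4/3))*(-317) = (-148 + (1813/303 + 4/3))*(-317) = (-148 + 739/101)*(-317) = -14209/101*(-317) = 4504253/101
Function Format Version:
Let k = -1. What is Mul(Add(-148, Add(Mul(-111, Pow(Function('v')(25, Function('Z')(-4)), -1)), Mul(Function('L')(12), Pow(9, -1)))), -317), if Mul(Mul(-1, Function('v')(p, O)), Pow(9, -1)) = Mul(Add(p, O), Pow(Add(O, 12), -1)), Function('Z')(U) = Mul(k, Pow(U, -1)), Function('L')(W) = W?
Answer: Rational(4504253, 101) ≈ 44597.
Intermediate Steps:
Function('Z')(U) = Mul(-1, Pow(U, -1))
Function('v')(p, O) = Mul(-9, Pow(Add(12, O), -1), Add(O, p)) (Function('v')(p, O) = Mul(-9, Mul(Add(p, O), Pow(Add(O, 12), -1))) = Mul(-9, Mul(Add(O, p), Pow(Add(12, O), -1))) = Mul(-9, Mul(Pow(Add(12, O), -1), Add(O, p))) = Mul(-9, Pow(Add(12, O), -1), Add(O, p)))
Mul(Add(-148, Add(Mul(-111, Pow(Function('v')(25, Function('Z')(-4)), -1)), Mul(Function('L')(12), Pow(9, -1)))), -317) = Mul(Add(-148, Add(Mul(-111, Pow(Mul(9, Pow(Add(12, Mul(-1, Pow(-4, -1))), -1), Add(Mul(-1, Mul(-1, Pow(-4, -1))), Mul(-1, 25))), -1)), Mul(12, Pow(9, -1)))), -317) = Mul(Add(-148, Add(Mul(-111, Pow(Mul(9, Pow(Add(12, Mul(-1, Rational(-1, 4))), -1), Add(Mul(-1, Mul(-1, Rational(-1, 4))), -25)), -1)), Mul(12, Rational(1, 9)))), -317) = Mul(Add(-148, Add(Mul(-111, Pow(Mul(9, Pow(Add(12, Rational(1, 4)), -1), Add(Mul(-1, Rational(1, 4)), -25)), -1)), Rational(4, 3))), -317) = Mul(Add(-148, Add(Mul(-111, Pow(Mul(9, Pow(Rational(49, 4), -1), Add(Rational(-1, 4), -25)), -1)), Rational(4, 3))), -317) = Mul(Add(-148, Add(Mul(-111, Pow(Mul(9, Rational(4, 49), Rational(-101, 4)), -1)), Rational(4, 3))), -317) = Mul(Add(-148, Add(Mul(-111, Pow(Rational(-909, 49), -1)), Rational(4, 3))), -317) = Mul(Add(-148, Add(Mul(-111, Rational(-49, 909)), Rational(4, 3))), -317) = Mul(Add(-148, Add(Rational(1813, 303), Rational(4, 3))), -317) = Mul(Add(-148, Rational(739, 101)), -317) = Mul(Rational(-14209, 101), -317) = Rational(4504253, 101)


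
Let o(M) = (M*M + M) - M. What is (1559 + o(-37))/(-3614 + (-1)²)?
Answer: -2928/3613 ≈ -0.81041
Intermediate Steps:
o(M) = M² (o(M) = (M² + M) - M = (M + M²) - M = M²)
(1559 + o(-37))/(-3614 + (-1)²) = (1559 + (-37)²)/(-3614 + (-1)²) = (1559 + 1369)/(-3614 + 1) = 2928/(-3613) = 2928*(-1/3613) = -2928/3613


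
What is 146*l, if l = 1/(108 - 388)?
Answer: -73/140 ≈ -0.52143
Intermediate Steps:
l = -1/280 (l = 1/(-280) = -1/280 ≈ -0.0035714)
146*l = 146*(-1/280) = -73/140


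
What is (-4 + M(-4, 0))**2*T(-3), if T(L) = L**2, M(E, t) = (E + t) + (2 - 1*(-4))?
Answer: 36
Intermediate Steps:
M(E, t) = 6 + E + t (M(E, t) = (E + t) + (2 + 4) = (E + t) + 6 = 6 + E + t)
(-4 + M(-4, 0))**2*T(-3) = (-4 + (6 - 4 + 0))**2*(-3)**2 = (-4 + 2)**2*9 = (-2)**2*9 = 4*9 = 36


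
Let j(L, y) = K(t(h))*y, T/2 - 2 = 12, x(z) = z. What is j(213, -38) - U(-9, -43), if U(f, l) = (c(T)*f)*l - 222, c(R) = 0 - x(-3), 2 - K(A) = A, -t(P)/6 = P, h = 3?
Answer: -1699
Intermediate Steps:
t(P) = -6*P
T = 28 (T = 4 + 2*12 = 4 + 24 = 28)
K(A) = 2 - A
j(L, y) = 20*y (j(L, y) = (2 - (-6)*3)*y = (2 - 1*(-18))*y = (2 + 18)*y = 20*y)
c(R) = 3 (c(R) = 0 - 1*(-3) = 0 + 3 = 3)
U(f, l) = -222 + 3*f*l (U(f, l) = (3*f)*l - 222 = 3*f*l - 222 = -222 + 3*f*l)
j(213, -38) - U(-9, -43) = 20*(-38) - (-222 + 3*(-9)*(-43)) = -760 - (-222 + 1161) = -760 - 1*939 = -760 - 939 = -1699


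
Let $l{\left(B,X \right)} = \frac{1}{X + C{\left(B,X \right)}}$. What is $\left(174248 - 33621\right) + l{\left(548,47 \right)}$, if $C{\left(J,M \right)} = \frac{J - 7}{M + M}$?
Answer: $\frac{697369387}{4959} \approx 1.4063 \cdot 10^{5}$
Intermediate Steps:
$C{\left(J,M \right)} = \frac{-7 + J}{2 M}$
$l{\left(B,X \right)} = \frac{1}{X + \frac{-7 + B}{2 X}}$
$\left(174248 - 33621\right) + l{\left(548,47 \right)} = \left(174248 - 33621\right) + 2 \cdot 47 \frac{1}{-7 + 548 + 2 \cdot 47^{2}} = 140627 + 2 \cdot 47 \frac{1}{-7 + 548 + 2 \cdot 2209} = 140627 + 2 \cdot 47 \frac{1}{-7 + 548 + 4418} = 140627 + 2 \cdot 47 \cdot \frac{1}{4959} = 140627 + \frac{94}{4959} = \frac{697369387}{4959}$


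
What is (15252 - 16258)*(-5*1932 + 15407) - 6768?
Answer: -5788250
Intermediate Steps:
(15252 - 16258)*(-5*1932 + 15407) - 6768 = -1006*(-9660 + 15407) - 6768 = -1006*5747 - 6768 = -5781482 - 6768 = -5788250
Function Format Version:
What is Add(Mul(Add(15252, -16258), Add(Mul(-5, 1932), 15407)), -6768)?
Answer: -5788250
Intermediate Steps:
Add(Mul(Add(15252, -16258), Add(Mul(-5, 1932), 15407)), -6768) = Add(Mul(-1006, Add(-9660, 15407)), -6768) = Add(Mul(-1006, 5747), -6768) = Add(-5781482, -6768) = -5788250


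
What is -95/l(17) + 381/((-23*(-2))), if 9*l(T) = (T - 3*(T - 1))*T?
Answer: 240117/24242 ≈ 9.9050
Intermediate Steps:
l(T) = T*(3 - 2*T)/9 (l(T) = ((T - 3*(T - 1))*T)/9 = ((T - 3*(-1 + T))*T)/9 = ((T + (3 - 3*T))*T)/9 = ((3 - 2*T)*T)/9 = (T*(3 - 2*T))/9 = T*(3 - 2*T)/9)
-95/l(17) + 381/((-23*(-2))) = -95*9/(17*(3 - 2*17)) + 381/((-23*(-2))) = -95*9/(17*(3 - 34)) + 381/46 = -95/((1/9)*17*(-31)) + 381*(1/46) = -95/(-527/9) + 381/46 = -95*(-9/527) + 381/46 = 855/527 + 381/46 = 240117/24242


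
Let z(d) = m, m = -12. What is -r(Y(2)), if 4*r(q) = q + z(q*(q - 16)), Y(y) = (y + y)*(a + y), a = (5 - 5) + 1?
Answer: 0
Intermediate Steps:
a = 1 (a = 0 + 1 = 1)
z(d) = -12
Y(y) = 2*y*(1 + y) (Y(y) = (y + y)*(1 + y) = (2*y)*(1 + y) = 2*y*(1 + y))
r(q) = -3 + q/4 (r(q) = (q - 12)/4 = (-12 + q)/4 = -3 + q/4)
-r(Y(2)) = -(-3 + (2*2*(1 + 2))/4) = -(-3 + (2*2*3)/4) = -(-3 + (1/4)*12) = -(-3 + 3) = -1*0 = 0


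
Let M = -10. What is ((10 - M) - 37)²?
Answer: 289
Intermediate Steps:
((10 - M) - 37)² = ((10 - 1*(-10)) - 37)² = ((10 + 10) - 37)² = (20 - 37)² = (-17)² = 289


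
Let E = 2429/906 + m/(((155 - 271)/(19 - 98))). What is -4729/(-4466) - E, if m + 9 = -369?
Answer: 517526491/2023098 ≈ 255.81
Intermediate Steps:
m = -378 (m = -9 - 369 = -378)
E = -3346651/13137 (E = 2429/906 - 378*(19 - 98)/(155 - 271) = 2429*(1/906) - 378/((-116/(-79))) = 2429/906 - 378/((-116*(-1/79))) = 2429/906 - 378/116/79 = 2429/906 - 378*79/116 = 2429/906 - 14931/58 = -3346651/13137 ≈ -254.75)
-4729/(-4466) - E = -4729/(-4466) - 1*(-3346651/13137) = -4729*(-1/4466) + 3346651/13137 = 4729/4466 + 3346651/13137 = 517526491/2023098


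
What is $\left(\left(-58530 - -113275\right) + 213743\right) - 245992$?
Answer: $22496$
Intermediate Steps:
$\left(\left(-58530 - -113275\right) + 213743\right) - 245992 = \left(\left(-58530 + 113275\right) + 213743\right) - 245992 = \left(54745 + 213743\right) - 245992 = 268488 - 245992 = 22496$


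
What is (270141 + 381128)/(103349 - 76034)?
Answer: 651269/27315 ≈ 23.843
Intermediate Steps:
(270141 + 381128)/(103349 - 76034) = 651269/27315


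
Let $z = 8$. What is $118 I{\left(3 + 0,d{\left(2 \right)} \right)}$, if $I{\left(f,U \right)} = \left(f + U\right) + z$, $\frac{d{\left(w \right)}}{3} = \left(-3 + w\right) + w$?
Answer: $1652$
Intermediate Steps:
$d{\left(w \right)} = -9 + 6 w$ ($d{\left(w \right)} = 3 \left(\left(-3 + w\right) + w\right) = 3 \left(-3 + 2 w\right) = -9 + 6 w$)
$I{\left(f,U \right)} = 8 + U + f$ ($I{\left(f,U \right)} = \left(f + U\right) + 8 = \left(U + f\right) + 8 = 8 + U + f$)
$118 I{\left(3 + 0,d{\left(2 \right)} \right)} = 118 \left(8 + \left(-9 + 6 \cdot 2\right) + \left(3 + 0\right)\right) = 118 \left(8 + \left(-9 + 12\right) + 3\right) = 118 \left(8 + 3 + 3\right) = 118 \cdot 14 = 1652$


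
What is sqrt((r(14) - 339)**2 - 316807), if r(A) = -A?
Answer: I*sqrt(192198) ≈ 438.4*I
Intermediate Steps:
sqrt((r(14) - 339)**2 - 316807) = sqrt((-1*14 - 339)**2 - 316807) = sqrt((-14 - 339)**2 - 316807) = sqrt((-353)**2 - 316807) = sqrt(124609 - 316807) = sqrt(-192198) = I*sqrt(192198)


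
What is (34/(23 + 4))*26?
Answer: 884/27 ≈ 32.741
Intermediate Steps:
(34/(23 + 4))*26 = (34/27)*26 = 884/27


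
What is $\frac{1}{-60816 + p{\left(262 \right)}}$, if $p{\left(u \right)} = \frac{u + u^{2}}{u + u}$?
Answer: $- \frac{2}{121369} \approx -1.6479 \cdot 10^{-5}$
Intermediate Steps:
$p{\left(u \right)} = \frac{u + u^{2}}{2 u}$
$\frac{1}{-60816 + p{\left(262 \right)}} = \frac{1}{-60816 + \left(\frac{1}{2} + \frac{1}{2} \cdot 262\right)} = \frac{1}{-60816 + \left(\frac{1}{2} + 131\right)} = \frac{1}{-60816 + \frac{263}{2}} = \frac{1}{- \frac{121369}{2}} = - \frac{2}{121369}$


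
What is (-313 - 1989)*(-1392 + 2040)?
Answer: -1491696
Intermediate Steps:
(-313 - 1989)*(-1392 + 2040) = -2302*648 = -1491696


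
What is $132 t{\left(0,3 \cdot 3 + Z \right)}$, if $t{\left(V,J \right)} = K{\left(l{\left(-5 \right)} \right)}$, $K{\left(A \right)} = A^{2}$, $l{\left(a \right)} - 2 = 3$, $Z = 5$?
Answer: $3300$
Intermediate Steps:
$l{\left(a \right)} = 5$ ($l{\left(a \right)} = 2 + 3 = 5$)
$t{\left(V,J \right)} = 25$ ($t{\left(V,J \right)} = 5^{2} = 25$)
$132 t{\left(0,3 \cdot 3 + Z \right)} = 132 \cdot 25 = 3300$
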